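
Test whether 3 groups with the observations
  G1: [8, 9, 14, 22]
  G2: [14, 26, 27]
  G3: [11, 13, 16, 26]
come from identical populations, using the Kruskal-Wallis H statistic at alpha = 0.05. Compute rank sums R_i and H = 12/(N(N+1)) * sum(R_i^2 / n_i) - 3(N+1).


Step 1: Combine all N = 11 observations and assign midranks.
sorted (value, group, rank): (8,G1,1), (9,G1,2), (11,G3,3), (13,G3,4), (14,G1,5.5), (14,G2,5.5), (16,G3,7), (22,G1,8), (26,G2,9.5), (26,G3,9.5), (27,G2,11)
Step 2: Sum ranks within each group.
R_1 = 16.5 (n_1 = 4)
R_2 = 26 (n_2 = 3)
R_3 = 23.5 (n_3 = 4)
Step 3: H = 12/(N(N+1)) * sum(R_i^2/n_i) - 3(N+1)
     = 12/(11*12) * (16.5^2/4 + 26^2/3 + 23.5^2/4) - 3*12
     = 0.090909 * 431.458 - 36
     = 3.223485.
Step 4: Ties present; correction factor C = 1 - 12/(11^3 - 11) = 0.990909. Corrected H = 3.223485 / 0.990909 = 3.253058.
Step 5: Under H0, H ~ chi^2(2); p-value = 0.196611.
Step 6: alpha = 0.05. fail to reject H0.

H = 3.2531, df = 2, p = 0.196611, fail to reject H0.


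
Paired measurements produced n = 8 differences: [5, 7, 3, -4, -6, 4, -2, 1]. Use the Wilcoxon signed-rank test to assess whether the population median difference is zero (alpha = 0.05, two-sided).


Step 1: Drop any zero differences (none here) and take |d_i|.
|d| = [5, 7, 3, 4, 6, 4, 2, 1]
Step 2: Midrank |d_i| (ties get averaged ranks).
ranks: |5|->6, |7|->8, |3|->3, |4|->4.5, |6|->7, |4|->4.5, |2|->2, |1|->1
Step 3: Attach original signs; sum ranks with positive sign and with negative sign.
W+ = 6 + 8 + 3 + 4.5 + 1 = 22.5
W- = 4.5 + 7 + 2 = 13.5
(Check: W+ + W- = 36 should equal n(n+1)/2 = 36.)
Step 4: Test statistic W = min(W+, W-) = 13.5.
Step 5: Ties in |d|, so use the tie-corrected normal approximation.
        E[W] = n(n+1)/4 = 8*9/4 = 18.
        Tie groups: |d|=4 (t=2); sum(t^3 - t) = 6.
        Var[W] = n(n+1)(2n+1)/24 - sum(t^3-t)/48 = 1224/24 - 6/48 = 50.875.
        z = (W - E[W]) / sqrt(Var[W]) = (13.5 - 18) / 7.1327 = -0.6309.
        Two-sided p = 2*Phi(z) = 0.528106.
Step 6: alpha = 0.05. fail to reject H0.

W+ = 22.5, W- = 13.5, W = min = 13.5, p = 0.528106, fail to reject H0.


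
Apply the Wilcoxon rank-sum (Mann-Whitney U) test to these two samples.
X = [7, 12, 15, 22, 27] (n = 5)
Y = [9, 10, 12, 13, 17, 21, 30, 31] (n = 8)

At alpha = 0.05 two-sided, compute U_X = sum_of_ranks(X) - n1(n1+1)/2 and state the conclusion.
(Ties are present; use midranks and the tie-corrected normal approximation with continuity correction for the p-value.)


Step 1: Combine and sort all 13 observations; assign midranks.
sorted (value, group): (7,X), (9,Y), (10,Y), (12,X), (12,Y), (13,Y), (15,X), (17,Y), (21,Y), (22,X), (27,X), (30,Y), (31,Y)
ranks: 7->1, 9->2, 10->3, 12->4.5, 12->4.5, 13->6, 15->7, 17->8, 21->9, 22->10, 27->11, 30->12, 31->13
Step 2: Rank sum for X: R1 = 1 + 4.5 + 7 + 10 + 11 = 33.5.
Step 3: U_X = R1 - n1(n1+1)/2 = 33.5 - 5*6/2 = 33.5 - 15 = 18.5.
       U_Y = n1*n2 - U_X = 40 - 18.5 = 21.5.
Step 4: Ties are present, so use the tie-corrected normal approximation (with continuity correction) for the p-value.
Step 5: p-value = 0.883458; compare to alpha = 0.05. fail to reject H0.

U_X = 18.5, p = 0.883458, fail to reject H0 at alpha = 0.05.


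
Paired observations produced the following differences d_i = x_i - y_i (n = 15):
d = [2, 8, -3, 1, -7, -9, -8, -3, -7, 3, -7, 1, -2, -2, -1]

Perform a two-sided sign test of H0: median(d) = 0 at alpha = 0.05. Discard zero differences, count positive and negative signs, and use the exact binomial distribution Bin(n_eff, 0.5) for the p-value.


Step 1: Discard zero differences. Original n = 15; n_eff = number of nonzero differences = 15.
Nonzero differences (with sign): +2, +8, -3, +1, -7, -9, -8, -3, -7, +3, -7, +1, -2, -2, -1
Step 2: Count signs: positive = 5, negative = 10.
Step 3: Under H0: P(positive) = 0.5, so the number of positives S ~ Bin(15, 0.5).
Step 4: Two-sided exact p-value = sum of Bin(15,0.5) probabilities at or below the observed probability = 0.301758.
Step 5: alpha = 0.05. fail to reject H0.

n_eff = 15, pos = 5, neg = 10, p = 0.301758, fail to reject H0.


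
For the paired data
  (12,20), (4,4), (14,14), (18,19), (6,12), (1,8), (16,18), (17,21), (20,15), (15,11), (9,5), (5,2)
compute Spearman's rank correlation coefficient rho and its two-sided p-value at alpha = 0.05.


Step 1: Rank x and y separately (midranks; no ties here).
rank(x): 12->6, 4->2, 14->7, 18->11, 6->4, 1->1, 16->9, 17->10, 20->12, 15->8, 9->5, 5->3
rank(y): 20->11, 4->2, 14->7, 19->10, 12->6, 8->4, 18->9, 21->12, 15->8, 11->5, 5->3, 2->1
Step 2: d_i = R_x(i) - R_y(i); compute d_i^2.
  (6-11)^2=25, (2-2)^2=0, (7-7)^2=0, (11-10)^2=1, (4-6)^2=4, (1-4)^2=9, (9-9)^2=0, (10-12)^2=4, (12-8)^2=16, (8-5)^2=9, (5-3)^2=4, (3-1)^2=4
sum(d^2) = 76.
Step 3: rho = 1 - 6*76 / (12*(12^2 - 1)) = 1 - 456/1716 = 0.734266.
Step 4: Under H0, t = rho * sqrt((n-2)/(1-rho^2)) = 3.4204 ~ t(10).
Step 5: Two-sided p-value from the t-distribution with 10 df = 0.006543.
Step 6: alpha = 0.05. reject H0.

rho = 0.7343, p = 0.006543, reject H0 at alpha = 0.05.


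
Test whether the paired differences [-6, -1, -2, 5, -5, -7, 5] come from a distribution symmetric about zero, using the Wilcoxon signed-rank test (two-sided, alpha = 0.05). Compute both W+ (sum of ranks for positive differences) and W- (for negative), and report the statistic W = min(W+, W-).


Step 1: Drop any zero differences (none here) and take |d_i|.
|d| = [6, 1, 2, 5, 5, 7, 5]
Step 2: Midrank |d_i| (ties get averaged ranks).
ranks: |6|->6, |1|->1, |2|->2, |5|->4, |5|->4, |7|->7, |5|->4
Step 3: Attach original signs; sum ranks with positive sign and with negative sign.
W+ = 4 + 4 = 8
W- = 6 + 1 + 2 + 4 + 7 = 20
(Check: W+ + W- = 28 should equal n(n+1)/2 = 28.)
Step 4: Test statistic W = min(W+, W-) = 8.
Step 5: Ties in |d|, so use the tie-corrected normal approximation.
        E[W] = n(n+1)/4 = 7*8/4 = 14.
        Tie groups: |d|=5 (t=3); sum(t^3 - t) = 24.
        Var[W] = n(n+1)(2n+1)/24 - sum(t^3-t)/48 = 840/24 - 24/48 = 34.5.
        z = (W - E[W]) / sqrt(Var[W]) = (8 - 14) / 5.8737 = -1.0215.
        Two-sided p = 2*Phi(z) = 0.307014.
Step 6: alpha = 0.05. fail to reject H0.

W+ = 8, W- = 20, W = min = 8, p = 0.307014, fail to reject H0.


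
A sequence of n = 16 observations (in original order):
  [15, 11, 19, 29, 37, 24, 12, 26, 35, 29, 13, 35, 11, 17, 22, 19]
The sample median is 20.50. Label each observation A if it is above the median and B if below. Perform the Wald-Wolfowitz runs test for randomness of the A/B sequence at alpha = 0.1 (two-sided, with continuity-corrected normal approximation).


Step 1: Compute median = 20.50; label A = above, B = below.
Labels in order: BBBAAABAAABABBAB  (n_A = 8, n_B = 8)
Step 2: Count runs R = 9.
Step 3: Under H0 (random ordering), E[R] = 2*n_A*n_B/(n_A+n_B) + 1 = 2*8*8/16 + 1 = 9.0000.
        Var[R] = 2*n_A*n_B*(2*n_A*n_B - n_A - n_B) / ((n_A+n_B)^2 * (n_A+n_B-1)) = 14336/3840 = 3.7333.
        SD[R] = 1.9322.
Step 4: R = E[R], so z = 0 with no continuity correction.
Step 5: Two-sided p-value via normal approximation = 2*(1 - Phi(|z|)) = 1.000000.
Step 6: alpha = 0.1. fail to reject H0.

R = 9, z = 0.0000, p = 1.000000, fail to reject H0.


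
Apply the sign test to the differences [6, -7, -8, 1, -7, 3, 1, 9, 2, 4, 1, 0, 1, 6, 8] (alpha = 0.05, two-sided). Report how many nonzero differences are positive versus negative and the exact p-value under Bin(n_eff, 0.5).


Step 1: Discard zero differences. Original n = 15; n_eff = number of nonzero differences = 14.
Nonzero differences (with sign): +6, -7, -8, +1, -7, +3, +1, +9, +2, +4, +1, +1, +6, +8
Step 2: Count signs: positive = 11, negative = 3.
Step 3: Under H0: P(positive) = 0.5, so the number of positives S ~ Bin(14, 0.5).
Step 4: Two-sided exact p-value = sum of Bin(14,0.5) probabilities at or below the observed probability = 0.057373.
Step 5: alpha = 0.05. fail to reject H0.

n_eff = 14, pos = 11, neg = 3, p = 0.057373, fail to reject H0.


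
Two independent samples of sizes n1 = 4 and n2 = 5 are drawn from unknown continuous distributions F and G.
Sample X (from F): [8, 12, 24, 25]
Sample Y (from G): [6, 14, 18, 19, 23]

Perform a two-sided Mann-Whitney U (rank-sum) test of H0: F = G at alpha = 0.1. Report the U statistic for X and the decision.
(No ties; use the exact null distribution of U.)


Step 1: Combine and sort all 9 observations; assign midranks.
sorted (value, group): (6,Y), (8,X), (12,X), (14,Y), (18,Y), (19,Y), (23,Y), (24,X), (25,X)
ranks: 6->1, 8->2, 12->3, 14->4, 18->5, 19->6, 23->7, 24->8, 25->9
Step 2: Rank sum for X: R1 = 2 + 3 + 8 + 9 = 22.
Step 3: U_X = R1 - n1(n1+1)/2 = 22 - 4*5/2 = 22 - 10 = 12.
       U_Y = n1*n2 - U_X = 20 - 12 = 8.
Step 4: No ties, so the exact null distribution of U (based on enumerating the C(9,4) = 126 equally likely rank assignments) gives the two-sided p-value.
Step 5: p-value = 0.730159; compare to alpha = 0.1. fail to reject H0.

U_X = 12, p = 0.730159, fail to reject H0 at alpha = 0.1.


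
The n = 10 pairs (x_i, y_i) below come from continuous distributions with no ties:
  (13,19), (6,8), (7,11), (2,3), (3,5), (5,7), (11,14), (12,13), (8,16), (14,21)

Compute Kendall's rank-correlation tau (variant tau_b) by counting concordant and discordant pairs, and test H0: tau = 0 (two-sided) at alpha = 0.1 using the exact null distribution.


Step 1: Enumerate the 45 unordered pairs (i,j) with i<j and classify each by sign(x_j-x_i) * sign(y_j-y_i).
  (1,2):dx=-7,dy=-11->C; (1,3):dx=-6,dy=-8->C; (1,4):dx=-11,dy=-16->C; (1,5):dx=-10,dy=-14->C
  (1,6):dx=-8,dy=-12->C; (1,7):dx=-2,dy=-5->C; (1,8):dx=-1,dy=-6->C; (1,9):dx=-5,dy=-3->C
  (1,10):dx=+1,dy=+2->C; (2,3):dx=+1,dy=+3->C; (2,4):dx=-4,dy=-5->C; (2,5):dx=-3,dy=-3->C
  (2,6):dx=-1,dy=-1->C; (2,7):dx=+5,dy=+6->C; (2,8):dx=+6,dy=+5->C; (2,9):dx=+2,dy=+8->C
  (2,10):dx=+8,dy=+13->C; (3,4):dx=-5,dy=-8->C; (3,5):dx=-4,dy=-6->C; (3,6):dx=-2,dy=-4->C
  (3,7):dx=+4,dy=+3->C; (3,8):dx=+5,dy=+2->C; (3,9):dx=+1,dy=+5->C; (3,10):dx=+7,dy=+10->C
  (4,5):dx=+1,dy=+2->C; (4,6):dx=+3,dy=+4->C; (4,7):dx=+9,dy=+11->C; (4,8):dx=+10,dy=+10->C
  (4,9):dx=+6,dy=+13->C; (4,10):dx=+12,dy=+18->C; (5,6):dx=+2,dy=+2->C; (5,7):dx=+8,dy=+9->C
  (5,8):dx=+9,dy=+8->C; (5,9):dx=+5,dy=+11->C; (5,10):dx=+11,dy=+16->C; (6,7):dx=+6,dy=+7->C
  (6,8):dx=+7,dy=+6->C; (6,9):dx=+3,dy=+9->C; (6,10):dx=+9,dy=+14->C; (7,8):dx=+1,dy=-1->D
  (7,9):dx=-3,dy=+2->D; (7,10):dx=+3,dy=+7->C; (8,9):dx=-4,dy=+3->D; (8,10):dx=+2,dy=+8->C
  (9,10):dx=+6,dy=+5->C
Step 2: C = 42, D = 3, total pairs = 45.
Step 3: tau = (C - D)/(n(n-1)/2) = (42 - 3)/45 = 0.866667.
Step 4: Exact two-sided p-value (enumerate n! = 3628800 permutations of y under H0): p = 0.000115.
Step 5: alpha = 0.1. reject H0.

tau_b = 0.8667 (C=42, D=3), p = 0.000115, reject H0.


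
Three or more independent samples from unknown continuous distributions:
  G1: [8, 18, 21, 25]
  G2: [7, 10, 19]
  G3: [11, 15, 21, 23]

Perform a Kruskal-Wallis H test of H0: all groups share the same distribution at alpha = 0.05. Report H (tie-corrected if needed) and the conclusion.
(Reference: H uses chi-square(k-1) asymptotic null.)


Step 1: Combine all N = 11 observations and assign midranks.
sorted (value, group, rank): (7,G2,1), (8,G1,2), (10,G2,3), (11,G3,4), (15,G3,5), (18,G1,6), (19,G2,7), (21,G1,8.5), (21,G3,8.5), (23,G3,10), (25,G1,11)
Step 2: Sum ranks within each group.
R_1 = 27.5 (n_1 = 4)
R_2 = 11 (n_2 = 3)
R_3 = 27.5 (n_3 = 4)
Step 3: H = 12/(N(N+1)) * sum(R_i^2/n_i) - 3(N+1)
     = 12/(11*12) * (27.5^2/4 + 11^2/3 + 27.5^2/4) - 3*12
     = 0.090909 * 418.458 - 36
     = 2.041667.
Step 4: Ties present; correction factor C = 1 - 6/(11^3 - 11) = 0.995455. Corrected H = 2.041667 / 0.995455 = 2.050989.
Step 5: Under H0, H ~ chi^2(2); p-value = 0.358619.
Step 6: alpha = 0.05. fail to reject H0.

H = 2.0510, df = 2, p = 0.358619, fail to reject H0.


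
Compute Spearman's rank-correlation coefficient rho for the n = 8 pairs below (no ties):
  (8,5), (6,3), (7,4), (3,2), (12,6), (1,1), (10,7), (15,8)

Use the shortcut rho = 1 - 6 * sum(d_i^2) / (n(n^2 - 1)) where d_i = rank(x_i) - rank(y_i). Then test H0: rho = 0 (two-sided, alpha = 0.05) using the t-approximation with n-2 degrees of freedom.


Step 1: Rank x and y separately (midranks; no ties here).
rank(x): 8->5, 6->3, 7->4, 3->2, 12->7, 1->1, 10->6, 15->8
rank(y): 5->5, 3->3, 4->4, 2->2, 6->6, 1->1, 7->7, 8->8
Step 2: d_i = R_x(i) - R_y(i); compute d_i^2.
  (5-5)^2=0, (3-3)^2=0, (4-4)^2=0, (2-2)^2=0, (7-6)^2=1, (1-1)^2=0, (6-7)^2=1, (8-8)^2=0
sum(d^2) = 2.
Step 3: rho = 1 - 6*2 / (8*(8^2 - 1)) = 1 - 12/504 = 0.976190.
Step 4: Under H0, t = rho * sqrt((n-2)/(1-rho^2)) = 11.0235 ~ t(6).
Step 5: Two-sided p-value from the t-distribution with 6 df = 0.000033.
Step 6: alpha = 0.05. reject H0.

rho = 0.9762, p = 0.000033, reject H0 at alpha = 0.05.


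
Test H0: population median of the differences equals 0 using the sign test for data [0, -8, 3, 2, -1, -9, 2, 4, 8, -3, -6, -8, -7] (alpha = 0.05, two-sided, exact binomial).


Step 1: Discard zero differences. Original n = 13; n_eff = number of nonzero differences = 12.
Nonzero differences (with sign): -8, +3, +2, -1, -9, +2, +4, +8, -3, -6, -8, -7
Step 2: Count signs: positive = 5, negative = 7.
Step 3: Under H0: P(positive) = 0.5, so the number of positives S ~ Bin(12, 0.5).
Step 4: Two-sided exact p-value = sum of Bin(12,0.5) probabilities at or below the observed probability = 0.774414.
Step 5: alpha = 0.05. fail to reject H0.

n_eff = 12, pos = 5, neg = 7, p = 0.774414, fail to reject H0.


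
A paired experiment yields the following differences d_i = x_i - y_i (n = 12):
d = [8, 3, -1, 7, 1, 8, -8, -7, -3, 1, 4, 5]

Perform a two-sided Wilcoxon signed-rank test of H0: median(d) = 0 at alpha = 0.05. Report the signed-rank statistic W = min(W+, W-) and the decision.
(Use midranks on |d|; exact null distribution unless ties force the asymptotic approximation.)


Step 1: Drop any zero differences (none here) and take |d_i|.
|d| = [8, 3, 1, 7, 1, 8, 8, 7, 3, 1, 4, 5]
Step 2: Midrank |d_i| (ties get averaged ranks).
ranks: |8|->11, |3|->4.5, |1|->2, |7|->8.5, |1|->2, |8|->11, |8|->11, |7|->8.5, |3|->4.5, |1|->2, |4|->6, |5|->7
Step 3: Attach original signs; sum ranks with positive sign and with negative sign.
W+ = 11 + 4.5 + 8.5 + 2 + 11 + 2 + 6 + 7 = 52
W- = 2 + 11 + 8.5 + 4.5 = 26
(Check: W+ + W- = 78 should equal n(n+1)/2 = 78.)
Step 4: Test statistic W = min(W+, W-) = 26.
Step 5: Ties in |d|, so use the tie-corrected normal approximation.
        E[W] = n(n+1)/4 = 12*13/4 = 39.
        Tie groups: |d|=1 (t=3), |d|=3 (t=2), |d|=7 (t=2), |d|=8 (t=3); sum(t^3 - t) = 60.
        Var[W] = n(n+1)(2n+1)/24 - sum(t^3-t)/48 = 3900/24 - 60/48 = 161.25.
        z = (W - E[W]) / sqrt(Var[W]) = (26 - 39) / 12.6984 = -1.0237.
        Two-sided p = 2*Phi(z) = 0.305954.
Step 6: alpha = 0.05. fail to reject H0.

W+ = 52, W- = 26, W = min = 26, p = 0.305954, fail to reject H0.


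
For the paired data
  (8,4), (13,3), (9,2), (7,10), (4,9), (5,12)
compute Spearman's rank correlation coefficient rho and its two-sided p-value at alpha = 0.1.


Step 1: Rank x and y separately (midranks; no ties here).
rank(x): 8->4, 13->6, 9->5, 7->3, 4->1, 5->2
rank(y): 4->3, 3->2, 2->1, 10->5, 9->4, 12->6
Step 2: d_i = R_x(i) - R_y(i); compute d_i^2.
  (4-3)^2=1, (6-2)^2=16, (5-1)^2=16, (3-5)^2=4, (1-4)^2=9, (2-6)^2=16
sum(d^2) = 62.
Step 3: rho = 1 - 6*62 / (6*(6^2 - 1)) = 1 - 372/210 = -0.771429.
Step 4: Under H0, t = rho * sqrt((n-2)/(1-rho^2)) = -2.4247 ~ t(4).
Step 5: Two-sided p-value from the t-distribution with 4 df = 0.072397.
Step 6: alpha = 0.1. reject H0.

rho = -0.7714, p = 0.072397, reject H0 at alpha = 0.1.


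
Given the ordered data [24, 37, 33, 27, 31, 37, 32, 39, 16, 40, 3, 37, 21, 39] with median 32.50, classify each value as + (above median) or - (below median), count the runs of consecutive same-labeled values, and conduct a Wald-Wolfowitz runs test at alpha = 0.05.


Step 1: Compute median = 32.50; label A = above, B = below.
Labels in order: BAABBABABABABA  (n_A = 7, n_B = 7)
Step 2: Count runs R = 12.
Step 3: Under H0 (random ordering), E[R] = 2*n_A*n_B/(n_A+n_B) + 1 = 2*7*7/14 + 1 = 8.0000.
        Var[R] = 2*n_A*n_B*(2*n_A*n_B - n_A - n_B) / ((n_A+n_B)^2 * (n_A+n_B-1)) = 8232/2548 = 3.2308.
        SD[R] = 1.7974.
Step 4: Continuity-corrected z = (R - 0.5 - E[R]) / SD[R] = (12 - 0.5 - 8.0000) / 1.7974 = 1.9472.
Step 5: Two-sided p-value via normal approximation = 2*(1 - Phi(|z|)) = 0.051508.
Step 6: alpha = 0.05. fail to reject H0.

R = 12, z = 1.9472, p = 0.051508, fail to reject H0.


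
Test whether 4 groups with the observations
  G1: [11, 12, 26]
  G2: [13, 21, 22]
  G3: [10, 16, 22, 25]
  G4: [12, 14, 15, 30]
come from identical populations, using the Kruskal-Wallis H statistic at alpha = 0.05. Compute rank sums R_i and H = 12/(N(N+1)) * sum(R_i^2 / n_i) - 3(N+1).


Step 1: Combine all N = 14 observations and assign midranks.
sorted (value, group, rank): (10,G3,1), (11,G1,2), (12,G1,3.5), (12,G4,3.5), (13,G2,5), (14,G4,6), (15,G4,7), (16,G3,8), (21,G2,9), (22,G2,10.5), (22,G3,10.5), (25,G3,12), (26,G1,13), (30,G4,14)
Step 2: Sum ranks within each group.
R_1 = 18.5 (n_1 = 3)
R_2 = 24.5 (n_2 = 3)
R_3 = 31.5 (n_3 = 4)
R_4 = 30.5 (n_4 = 4)
Step 3: H = 12/(N(N+1)) * sum(R_i^2/n_i) - 3(N+1)
     = 12/(14*15) * (18.5^2/3 + 24.5^2/3 + 31.5^2/4 + 30.5^2/4) - 3*15
     = 0.057143 * 794.792 - 45
     = 0.416667.
Step 4: Ties present; correction factor C = 1 - 12/(14^3 - 14) = 0.995604. Corrected H = 0.416667 / 0.995604 = 0.418506.
Step 5: Under H0, H ~ chi^2(3); p-value = 0.936394.
Step 6: alpha = 0.05. fail to reject H0.

H = 0.4185, df = 3, p = 0.936394, fail to reject H0.


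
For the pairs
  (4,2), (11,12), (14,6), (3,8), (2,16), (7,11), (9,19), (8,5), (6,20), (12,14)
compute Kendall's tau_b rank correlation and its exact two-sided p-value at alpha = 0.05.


Step 1: Enumerate the 45 unordered pairs (i,j) with i<j and classify each by sign(x_j-x_i) * sign(y_j-y_i).
  (1,2):dx=+7,dy=+10->C; (1,3):dx=+10,dy=+4->C; (1,4):dx=-1,dy=+6->D; (1,5):dx=-2,dy=+14->D
  (1,6):dx=+3,dy=+9->C; (1,7):dx=+5,dy=+17->C; (1,8):dx=+4,dy=+3->C; (1,9):dx=+2,dy=+18->C
  (1,10):dx=+8,dy=+12->C; (2,3):dx=+3,dy=-6->D; (2,4):dx=-8,dy=-4->C; (2,5):dx=-9,dy=+4->D
  (2,6):dx=-4,dy=-1->C; (2,7):dx=-2,dy=+7->D; (2,8):dx=-3,dy=-7->C; (2,9):dx=-5,dy=+8->D
  (2,10):dx=+1,dy=+2->C; (3,4):dx=-11,dy=+2->D; (3,5):dx=-12,dy=+10->D; (3,6):dx=-7,dy=+5->D
  (3,7):dx=-5,dy=+13->D; (3,8):dx=-6,dy=-1->C; (3,9):dx=-8,dy=+14->D; (3,10):dx=-2,dy=+8->D
  (4,5):dx=-1,dy=+8->D; (4,6):dx=+4,dy=+3->C; (4,7):dx=+6,dy=+11->C; (4,8):dx=+5,dy=-3->D
  (4,9):dx=+3,dy=+12->C; (4,10):dx=+9,dy=+6->C; (5,6):dx=+5,dy=-5->D; (5,7):dx=+7,dy=+3->C
  (5,8):dx=+6,dy=-11->D; (5,9):dx=+4,dy=+4->C; (5,10):dx=+10,dy=-2->D; (6,7):dx=+2,dy=+8->C
  (6,8):dx=+1,dy=-6->D; (6,9):dx=-1,dy=+9->D; (6,10):dx=+5,dy=+3->C; (7,8):dx=-1,dy=-14->C
  (7,9):dx=-3,dy=+1->D; (7,10):dx=+3,dy=-5->D; (8,9):dx=-2,dy=+15->D; (8,10):dx=+4,dy=+9->C
  (9,10):dx=+6,dy=-6->D
Step 2: C = 22, D = 23, total pairs = 45.
Step 3: tau = (C - D)/(n(n-1)/2) = (22 - 23)/45 = -0.022222.
Step 4: Exact two-sided p-value (enumerate n! = 3628800 permutations of y under H0): p = 1.000000.
Step 5: alpha = 0.05. fail to reject H0.

tau_b = -0.0222 (C=22, D=23), p = 1.000000, fail to reject H0.


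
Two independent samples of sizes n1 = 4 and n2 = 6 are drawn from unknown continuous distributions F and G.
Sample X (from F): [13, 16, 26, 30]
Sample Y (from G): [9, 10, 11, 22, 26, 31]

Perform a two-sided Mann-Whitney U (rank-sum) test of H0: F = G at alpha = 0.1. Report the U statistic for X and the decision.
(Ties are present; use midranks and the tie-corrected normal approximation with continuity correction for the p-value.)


Step 1: Combine and sort all 10 observations; assign midranks.
sorted (value, group): (9,Y), (10,Y), (11,Y), (13,X), (16,X), (22,Y), (26,X), (26,Y), (30,X), (31,Y)
ranks: 9->1, 10->2, 11->3, 13->4, 16->5, 22->6, 26->7.5, 26->7.5, 30->9, 31->10
Step 2: Rank sum for X: R1 = 4 + 5 + 7.5 + 9 = 25.5.
Step 3: U_X = R1 - n1(n1+1)/2 = 25.5 - 4*5/2 = 25.5 - 10 = 15.5.
       U_Y = n1*n2 - U_X = 24 - 15.5 = 8.5.
Step 4: Ties are present, so use the tie-corrected normal approximation (with continuity correction) for the p-value.
Step 5: p-value = 0.521166; compare to alpha = 0.1. fail to reject H0.

U_X = 15.5, p = 0.521166, fail to reject H0 at alpha = 0.1.


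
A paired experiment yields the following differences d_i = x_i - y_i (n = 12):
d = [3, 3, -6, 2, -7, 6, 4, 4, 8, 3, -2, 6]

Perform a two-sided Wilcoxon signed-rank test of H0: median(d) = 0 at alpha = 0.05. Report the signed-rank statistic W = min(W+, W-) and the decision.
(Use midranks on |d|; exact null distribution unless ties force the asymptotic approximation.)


Step 1: Drop any zero differences (none here) and take |d_i|.
|d| = [3, 3, 6, 2, 7, 6, 4, 4, 8, 3, 2, 6]
Step 2: Midrank |d_i| (ties get averaged ranks).
ranks: |3|->4, |3|->4, |6|->9, |2|->1.5, |7|->11, |6|->9, |4|->6.5, |4|->6.5, |8|->12, |3|->4, |2|->1.5, |6|->9
Step 3: Attach original signs; sum ranks with positive sign and with negative sign.
W+ = 4 + 4 + 1.5 + 9 + 6.5 + 6.5 + 12 + 4 + 9 = 56.5
W- = 9 + 11 + 1.5 = 21.5
(Check: W+ + W- = 78 should equal n(n+1)/2 = 78.)
Step 4: Test statistic W = min(W+, W-) = 21.5.
Step 5: Ties in |d|, so use the tie-corrected normal approximation.
        E[W] = n(n+1)/4 = 12*13/4 = 39.
        Tie groups: |d|=2 (t=2), |d|=3 (t=3), |d|=4 (t=2), |d|=6 (t=3); sum(t^3 - t) = 60.
        Var[W] = n(n+1)(2n+1)/24 - sum(t^3-t)/48 = 3900/24 - 60/48 = 161.25.
        z = (W - E[W]) / sqrt(Var[W]) = (21.5 - 39) / 12.6984 = -1.3781.
        Two-sided p = 2*Phi(z) = 0.168165.
Step 6: alpha = 0.05. fail to reject H0.

W+ = 56.5, W- = 21.5, W = min = 21.5, p = 0.168165, fail to reject H0.


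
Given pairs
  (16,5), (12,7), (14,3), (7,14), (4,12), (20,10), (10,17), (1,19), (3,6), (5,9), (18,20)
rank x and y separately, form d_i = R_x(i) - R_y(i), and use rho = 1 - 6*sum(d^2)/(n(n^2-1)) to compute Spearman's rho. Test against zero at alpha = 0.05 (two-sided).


Step 1: Rank x and y separately (midranks; no ties here).
rank(x): 16->9, 12->7, 14->8, 7->5, 4->3, 20->11, 10->6, 1->1, 3->2, 5->4, 18->10
rank(y): 5->2, 7->4, 3->1, 14->8, 12->7, 10->6, 17->9, 19->10, 6->3, 9->5, 20->11
Step 2: d_i = R_x(i) - R_y(i); compute d_i^2.
  (9-2)^2=49, (7-4)^2=9, (8-1)^2=49, (5-8)^2=9, (3-7)^2=16, (11-6)^2=25, (6-9)^2=9, (1-10)^2=81, (2-3)^2=1, (4-5)^2=1, (10-11)^2=1
sum(d^2) = 250.
Step 3: rho = 1 - 6*250 / (11*(11^2 - 1)) = 1 - 1500/1320 = -0.136364.
Step 4: Under H0, t = rho * sqrt((n-2)/(1-rho^2)) = -0.4129 ~ t(9).
Step 5: Two-sided p-value from the t-distribution with 9 df = 0.689309.
Step 6: alpha = 0.05. fail to reject H0.

rho = -0.1364, p = 0.689309, fail to reject H0 at alpha = 0.05.


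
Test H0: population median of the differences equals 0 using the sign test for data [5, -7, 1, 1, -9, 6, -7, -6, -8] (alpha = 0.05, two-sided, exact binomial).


Step 1: Discard zero differences. Original n = 9; n_eff = number of nonzero differences = 9.
Nonzero differences (with sign): +5, -7, +1, +1, -9, +6, -7, -6, -8
Step 2: Count signs: positive = 4, negative = 5.
Step 3: Under H0: P(positive) = 0.5, so the number of positives S ~ Bin(9, 0.5).
Step 4: Two-sided exact p-value = sum of Bin(9,0.5) probabilities at or below the observed probability = 1.000000.
Step 5: alpha = 0.05. fail to reject H0.

n_eff = 9, pos = 4, neg = 5, p = 1.000000, fail to reject H0.


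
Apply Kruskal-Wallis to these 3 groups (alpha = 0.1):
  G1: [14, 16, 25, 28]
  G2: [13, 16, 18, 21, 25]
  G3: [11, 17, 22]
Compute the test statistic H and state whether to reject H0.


Step 1: Combine all N = 12 observations and assign midranks.
sorted (value, group, rank): (11,G3,1), (13,G2,2), (14,G1,3), (16,G1,4.5), (16,G2,4.5), (17,G3,6), (18,G2,7), (21,G2,8), (22,G3,9), (25,G1,10.5), (25,G2,10.5), (28,G1,12)
Step 2: Sum ranks within each group.
R_1 = 30 (n_1 = 4)
R_2 = 32 (n_2 = 5)
R_3 = 16 (n_3 = 3)
Step 3: H = 12/(N(N+1)) * sum(R_i^2/n_i) - 3(N+1)
     = 12/(12*13) * (30^2/4 + 32^2/5 + 16^2/3) - 3*13
     = 0.076923 * 515.133 - 39
     = 0.625641.
Step 4: Ties present; correction factor C = 1 - 12/(12^3 - 12) = 0.993007. Corrected H = 0.625641 / 0.993007 = 0.630047.
Step 5: Under H0, H ~ chi^2(2); p-value = 0.729772.
Step 6: alpha = 0.1. fail to reject H0.

H = 0.6300, df = 2, p = 0.729772, fail to reject H0.


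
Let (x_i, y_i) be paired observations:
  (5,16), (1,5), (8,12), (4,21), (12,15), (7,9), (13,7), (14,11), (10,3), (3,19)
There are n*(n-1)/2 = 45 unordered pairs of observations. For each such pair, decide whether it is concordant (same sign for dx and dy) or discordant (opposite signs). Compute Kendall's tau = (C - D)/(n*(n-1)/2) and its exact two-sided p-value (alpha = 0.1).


Step 1: Enumerate the 45 unordered pairs (i,j) with i<j and classify each by sign(x_j-x_i) * sign(y_j-y_i).
  (1,2):dx=-4,dy=-11->C; (1,3):dx=+3,dy=-4->D; (1,4):dx=-1,dy=+5->D; (1,5):dx=+7,dy=-1->D
  (1,6):dx=+2,dy=-7->D; (1,7):dx=+8,dy=-9->D; (1,8):dx=+9,dy=-5->D; (1,9):dx=+5,dy=-13->D
  (1,10):dx=-2,dy=+3->D; (2,3):dx=+7,dy=+7->C; (2,4):dx=+3,dy=+16->C; (2,5):dx=+11,dy=+10->C
  (2,6):dx=+6,dy=+4->C; (2,7):dx=+12,dy=+2->C; (2,8):dx=+13,dy=+6->C; (2,9):dx=+9,dy=-2->D
  (2,10):dx=+2,dy=+14->C; (3,4):dx=-4,dy=+9->D; (3,5):dx=+4,dy=+3->C; (3,6):dx=-1,dy=-3->C
  (3,7):dx=+5,dy=-5->D; (3,8):dx=+6,dy=-1->D; (3,9):dx=+2,dy=-9->D; (3,10):dx=-5,dy=+7->D
  (4,5):dx=+8,dy=-6->D; (4,6):dx=+3,dy=-12->D; (4,7):dx=+9,dy=-14->D; (4,8):dx=+10,dy=-10->D
  (4,9):dx=+6,dy=-18->D; (4,10):dx=-1,dy=-2->C; (5,6):dx=-5,dy=-6->C; (5,7):dx=+1,dy=-8->D
  (5,8):dx=+2,dy=-4->D; (5,9):dx=-2,dy=-12->C; (5,10):dx=-9,dy=+4->D; (6,7):dx=+6,dy=-2->D
  (6,8):dx=+7,dy=+2->C; (6,9):dx=+3,dy=-6->D; (6,10):dx=-4,dy=+10->D; (7,8):dx=+1,dy=+4->C
  (7,9):dx=-3,dy=-4->C; (7,10):dx=-10,dy=+12->D; (8,9):dx=-4,dy=-8->C; (8,10):dx=-11,dy=+8->D
  (9,10):dx=-7,dy=+16->D
Step 2: C = 17, D = 28, total pairs = 45.
Step 3: tau = (C - D)/(n(n-1)/2) = (17 - 28)/45 = -0.244444.
Step 4: Exact two-sided p-value (enumerate n! = 3628800 permutations of y under H0): p = 0.380720.
Step 5: alpha = 0.1. fail to reject H0.

tau_b = -0.2444 (C=17, D=28), p = 0.380720, fail to reject H0.


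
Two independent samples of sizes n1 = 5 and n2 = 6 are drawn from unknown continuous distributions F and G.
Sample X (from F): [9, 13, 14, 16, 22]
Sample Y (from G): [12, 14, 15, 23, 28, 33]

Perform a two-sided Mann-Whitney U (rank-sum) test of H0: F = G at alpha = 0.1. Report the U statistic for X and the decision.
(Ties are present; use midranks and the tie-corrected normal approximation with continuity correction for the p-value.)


Step 1: Combine and sort all 11 observations; assign midranks.
sorted (value, group): (9,X), (12,Y), (13,X), (14,X), (14,Y), (15,Y), (16,X), (22,X), (23,Y), (28,Y), (33,Y)
ranks: 9->1, 12->2, 13->3, 14->4.5, 14->4.5, 15->6, 16->7, 22->8, 23->9, 28->10, 33->11
Step 2: Rank sum for X: R1 = 1 + 3 + 4.5 + 7 + 8 = 23.5.
Step 3: U_X = R1 - n1(n1+1)/2 = 23.5 - 5*6/2 = 23.5 - 15 = 8.5.
       U_Y = n1*n2 - U_X = 30 - 8.5 = 21.5.
Step 4: Ties are present, so use the tie-corrected normal approximation (with continuity correction) for the p-value.
Step 5: p-value = 0.272229; compare to alpha = 0.1. fail to reject H0.

U_X = 8.5, p = 0.272229, fail to reject H0 at alpha = 0.1.


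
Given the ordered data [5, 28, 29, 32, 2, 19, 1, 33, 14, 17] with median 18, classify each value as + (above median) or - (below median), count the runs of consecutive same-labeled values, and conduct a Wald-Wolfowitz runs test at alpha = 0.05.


Step 1: Compute median = 18; label A = above, B = below.
Labels in order: BAAABABABB  (n_A = 5, n_B = 5)
Step 2: Count runs R = 7.
Step 3: Under H0 (random ordering), E[R] = 2*n_A*n_B/(n_A+n_B) + 1 = 2*5*5/10 + 1 = 6.0000.
        Var[R] = 2*n_A*n_B*(2*n_A*n_B - n_A - n_B) / ((n_A+n_B)^2 * (n_A+n_B-1)) = 2000/900 = 2.2222.
        SD[R] = 1.4907.
Step 4: Continuity-corrected z = (R - 0.5 - E[R]) / SD[R] = (7 - 0.5 - 6.0000) / 1.4907 = 0.3354.
Step 5: Two-sided p-value via normal approximation = 2*(1 - Phi(|z|)) = 0.737316.
Step 6: alpha = 0.05. fail to reject H0.

R = 7, z = 0.3354, p = 0.737316, fail to reject H0.


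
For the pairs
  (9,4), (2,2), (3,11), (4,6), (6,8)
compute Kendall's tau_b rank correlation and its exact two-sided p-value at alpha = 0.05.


Step 1: Enumerate the 10 unordered pairs (i,j) with i<j and classify each by sign(x_j-x_i) * sign(y_j-y_i).
  (1,2):dx=-7,dy=-2->C; (1,3):dx=-6,dy=+7->D; (1,4):dx=-5,dy=+2->D; (1,5):dx=-3,dy=+4->D
  (2,3):dx=+1,dy=+9->C; (2,4):dx=+2,dy=+4->C; (2,5):dx=+4,dy=+6->C; (3,4):dx=+1,dy=-5->D
  (3,5):dx=+3,dy=-3->D; (4,5):dx=+2,dy=+2->C
Step 2: C = 5, D = 5, total pairs = 10.
Step 3: tau = (C - D)/(n(n-1)/2) = (5 - 5)/10 = 0.000000.
Step 4: Exact two-sided p-value (enumerate n! = 120 permutations of y under H0): p = 1.000000.
Step 5: alpha = 0.05. fail to reject H0.

tau_b = 0.0000 (C=5, D=5), p = 1.000000, fail to reject H0.


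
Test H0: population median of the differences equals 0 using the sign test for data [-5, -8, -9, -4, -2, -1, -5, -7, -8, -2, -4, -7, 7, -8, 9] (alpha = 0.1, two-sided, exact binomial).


Step 1: Discard zero differences. Original n = 15; n_eff = number of nonzero differences = 15.
Nonzero differences (with sign): -5, -8, -9, -4, -2, -1, -5, -7, -8, -2, -4, -7, +7, -8, +9
Step 2: Count signs: positive = 2, negative = 13.
Step 3: Under H0: P(positive) = 0.5, so the number of positives S ~ Bin(15, 0.5).
Step 4: Two-sided exact p-value = sum of Bin(15,0.5) probabilities at or below the observed probability = 0.007385.
Step 5: alpha = 0.1. reject H0.

n_eff = 15, pos = 2, neg = 13, p = 0.007385, reject H0.


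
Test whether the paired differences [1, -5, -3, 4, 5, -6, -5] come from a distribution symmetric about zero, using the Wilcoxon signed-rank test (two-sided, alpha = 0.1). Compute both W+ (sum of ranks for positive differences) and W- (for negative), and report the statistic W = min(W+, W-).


Step 1: Drop any zero differences (none here) and take |d_i|.
|d| = [1, 5, 3, 4, 5, 6, 5]
Step 2: Midrank |d_i| (ties get averaged ranks).
ranks: |1|->1, |5|->5, |3|->2, |4|->3, |5|->5, |6|->7, |5|->5
Step 3: Attach original signs; sum ranks with positive sign and with negative sign.
W+ = 1 + 3 + 5 = 9
W- = 5 + 2 + 7 + 5 = 19
(Check: W+ + W- = 28 should equal n(n+1)/2 = 28.)
Step 4: Test statistic W = min(W+, W-) = 9.
Step 5: Ties in |d|, so use the tie-corrected normal approximation.
        E[W] = n(n+1)/4 = 7*8/4 = 14.
        Tie groups: |d|=5 (t=3); sum(t^3 - t) = 24.
        Var[W] = n(n+1)(2n+1)/24 - sum(t^3-t)/48 = 840/24 - 24/48 = 34.5.
        z = (W - E[W]) / sqrt(Var[W]) = (9 - 14) / 5.8737 = -0.8513.
        Two-sided p = 2*Phi(z) = 0.394627.
Step 6: alpha = 0.1. fail to reject H0.

W+ = 9, W- = 19, W = min = 9, p = 0.394627, fail to reject H0.


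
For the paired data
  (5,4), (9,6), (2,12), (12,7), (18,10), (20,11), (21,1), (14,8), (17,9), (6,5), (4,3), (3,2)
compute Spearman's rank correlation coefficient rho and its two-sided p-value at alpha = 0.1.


Step 1: Rank x and y separately (midranks; no ties here).
rank(x): 5->4, 9->6, 2->1, 12->7, 18->10, 20->11, 21->12, 14->8, 17->9, 6->5, 4->3, 3->2
rank(y): 4->4, 6->6, 12->12, 7->7, 10->10, 11->11, 1->1, 8->8, 9->9, 5->5, 3->3, 2->2
Step 2: d_i = R_x(i) - R_y(i); compute d_i^2.
  (4-4)^2=0, (6-6)^2=0, (1-12)^2=121, (7-7)^2=0, (10-10)^2=0, (11-11)^2=0, (12-1)^2=121, (8-8)^2=0, (9-9)^2=0, (5-5)^2=0, (3-3)^2=0, (2-2)^2=0
sum(d^2) = 242.
Step 3: rho = 1 - 6*242 / (12*(12^2 - 1)) = 1 - 1452/1716 = 0.153846.
Step 4: Under H0, t = rho * sqrt((n-2)/(1-rho^2)) = 0.4924 ~ t(10).
Step 5: Two-sided p-value from the t-distribution with 10 df = 0.633091.
Step 6: alpha = 0.1. fail to reject H0.

rho = 0.1538, p = 0.633091, fail to reject H0 at alpha = 0.1.


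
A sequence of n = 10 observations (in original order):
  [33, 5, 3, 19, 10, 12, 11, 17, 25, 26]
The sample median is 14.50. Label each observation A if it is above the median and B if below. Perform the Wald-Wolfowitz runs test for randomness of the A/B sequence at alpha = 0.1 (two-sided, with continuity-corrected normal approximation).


Step 1: Compute median = 14.50; label A = above, B = below.
Labels in order: ABBABBBAAA  (n_A = 5, n_B = 5)
Step 2: Count runs R = 5.
Step 3: Under H0 (random ordering), E[R] = 2*n_A*n_B/(n_A+n_B) + 1 = 2*5*5/10 + 1 = 6.0000.
        Var[R] = 2*n_A*n_B*(2*n_A*n_B - n_A - n_B) / ((n_A+n_B)^2 * (n_A+n_B-1)) = 2000/900 = 2.2222.
        SD[R] = 1.4907.
Step 4: Continuity-corrected z = (R + 0.5 - E[R]) / SD[R] = (5 + 0.5 - 6.0000) / 1.4907 = -0.3354.
Step 5: Two-sided p-value via normal approximation = 2*(1 - Phi(|z|)) = 0.737316.
Step 6: alpha = 0.1. fail to reject H0.

R = 5, z = -0.3354, p = 0.737316, fail to reject H0.


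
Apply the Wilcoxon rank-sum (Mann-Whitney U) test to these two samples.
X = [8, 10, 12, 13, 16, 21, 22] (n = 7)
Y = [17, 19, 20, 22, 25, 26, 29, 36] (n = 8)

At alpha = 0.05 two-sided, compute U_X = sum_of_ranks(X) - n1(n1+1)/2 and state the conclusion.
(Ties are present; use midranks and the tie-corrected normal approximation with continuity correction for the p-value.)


Step 1: Combine and sort all 15 observations; assign midranks.
sorted (value, group): (8,X), (10,X), (12,X), (13,X), (16,X), (17,Y), (19,Y), (20,Y), (21,X), (22,X), (22,Y), (25,Y), (26,Y), (29,Y), (36,Y)
ranks: 8->1, 10->2, 12->3, 13->4, 16->5, 17->6, 19->7, 20->8, 21->9, 22->10.5, 22->10.5, 25->12, 26->13, 29->14, 36->15
Step 2: Rank sum for X: R1 = 1 + 2 + 3 + 4 + 5 + 9 + 10.5 = 34.5.
Step 3: U_X = R1 - n1(n1+1)/2 = 34.5 - 7*8/2 = 34.5 - 28 = 6.5.
       U_Y = n1*n2 - U_X = 56 - 6.5 = 49.5.
Step 4: Ties are present, so use the tie-corrected normal approximation (with continuity correction) for the p-value.
Step 5: p-value = 0.014997; compare to alpha = 0.05. reject H0.

U_X = 6.5, p = 0.014997, reject H0 at alpha = 0.05.


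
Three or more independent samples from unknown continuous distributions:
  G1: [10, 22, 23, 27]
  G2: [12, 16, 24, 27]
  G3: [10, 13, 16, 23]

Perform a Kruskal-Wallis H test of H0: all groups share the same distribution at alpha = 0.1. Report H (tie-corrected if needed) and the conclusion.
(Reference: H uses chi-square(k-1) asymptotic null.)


Step 1: Combine all N = 12 observations and assign midranks.
sorted (value, group, rank): (10,G1,1.5), (10,G3,1.5), (12,G2,3), (13,G3,4), (16,G2,5.5), (16,G3,5.5), (22,G1,7), (23,G1,8.5), (23,G3,8.5), (24,G2,10), (27,G1,11.5), (27,G2,11.5)
Step 2: Sum ranks within each group.
R_1 = 28.5 (n_1 = 4)
R_2 = 30 (n_2 = 4)
R_3 = 19.5 (n_3 = 4)
Step 3: H = 12/(N(N+1)) * sum(R_i^2/n_i) - 3(N+1)
     = 12/(12*13) * (28.5^2/4 + 30^2/4 + 19.5^2/4) - 3*13
     = 0.076923 * 523.125 - 39
     = 1.240385.
Step 4: Ties present; correction factor C = 1 - 24/(12^3 - 12) = 0.986014. Corrected H = 1.240385 / 0.986014 = 1.257979.
Step 5: Under H0, H ~ chi^2(2); p-value = 0.533130.
Step 6: alpha = 0.1. fail to reject H0.

H = 1.2580, df = 2, p = 0.533130, fail to reject H0.


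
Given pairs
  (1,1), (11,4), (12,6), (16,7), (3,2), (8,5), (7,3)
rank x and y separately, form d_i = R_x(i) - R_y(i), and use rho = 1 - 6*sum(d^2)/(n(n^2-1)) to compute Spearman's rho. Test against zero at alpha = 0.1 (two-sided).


Step 1: Rank x and y separately (midranks; no ties here).
rank(x): 1->1, 11->5, 12->6, 16->7, 3->2, 8->4, 7->3
rank(y): 1->1, 4->4, 6->6, 7->7, 2->2, 5->5, 3->3
Step 2: d_i = R_x(i) - R_y(i); compute d_i^2.
  (1-1)^2=0, (5-4)^2=1, (6-6)^2=0, (7-7)^2=0, (2-2)^2=0, (4-5)^2=1, (3-3)^2=0
sum(d^2) = 2.
Step 3: rho = 1 - 6*2 / (7*(7^2 - 1)) = 1 - 12/336 = 0.964286.
Step 4: Under H0, t = rho * sqrt((n-2)/(1-rho^2)) = 8.1408 ~ t(5).
Step 5: Two-sided p-value from the t-distribution with 5 df = 0.000454.
Step 6: alpha = 0.1. reject H0.

rho = 0.9643, p = 0.000454, reject H0 at alpha = 0.1.


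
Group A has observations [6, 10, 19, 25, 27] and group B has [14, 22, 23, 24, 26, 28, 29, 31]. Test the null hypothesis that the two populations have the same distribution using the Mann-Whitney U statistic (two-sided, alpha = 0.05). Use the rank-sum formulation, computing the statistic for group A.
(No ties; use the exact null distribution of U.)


Step 1: Combine and sort all 13 observations; assign midranks.
sorted (value, group): (6,X), (10,X), (14,Y), (19,X), (22,Y), (23,Y), (24,Y), (25,X), (26,Y), (27,X), (28,Y), (29,Y), (31,Y)
ranks: 6->1, 10->2, 14->3, 19->4, 22->5, 23->6, 24->7, 25->8, 26->9, 27->10, 28->11, 29->12, 31->13
Step 2: Rank sum for X: R1 = 1 + 2 + 4 + 8 + 10 = 25.
Step 3: U_X = R1 - n1(n1+1)/2 = 25 - 5*6/2 = 25 - 15 = 10.
       U_Y = n1*n2 - U_X = 40 - 10 = 30.
Step 4: No ties, so the exact null distribution of U (based on enumerating the C(13,5) = 1287 equally likely rank assignments) gives the two-sided p-value.
Step 5: p-value = 0.170940; compare to alpha = 0.05. fail to reject H0.

U_X = 10, p = 0.170940, fail to reject H0 at alpha = 0.05.


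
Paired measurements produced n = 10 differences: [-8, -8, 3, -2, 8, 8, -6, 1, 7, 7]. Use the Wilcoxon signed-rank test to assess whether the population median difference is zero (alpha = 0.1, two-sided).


Step 1: Drop any zero differences (none here) and take |d_i|.
|d| = [8, 8, 3, 2, 8, 8, 6, 1, 7, 7]
Step 2: Midrank |d_i| (ties get averaged ranks).
ranks: |8|->8.5, |8|->8.5, |3|->3, |2|->2, |8|->8.5, |8|->8.5, |6|->4, |1|->1, |7|->5.5, |7|->5.5
Step 3: Attach original signs; sum ranks with positive sign and with negative sign.
W+ = 3 + 8.5 + 8.5 + 1 + 5.5 + 5.5 = 32
W- = 8.5 + 8.5 + 2 + 4 = 23
(Check: W+ + W- = 55 should equal n(n+1)/2 = 55.)
Step 4: Test statistic W = min(W+, W-) = 23.
Step 5: Ties in |d|, so use the tie-corrected normal approximation.
        E[W] = n(n+1)/4 = 10*11/4 = 27.5.
        Tie groups: |d|=7 (t=2), |d|=8 (t=4); sum(t^3 - t) = 66.
        Var[W] = n(n+1)(2n+1)/24 - sum(t^3-t)/48 = 2310/24 - 66/48 = 94.875.
        z = (W - E[W]) / sqrt(Var[W]) = (23 - 27.5) / 9.7404 = -0.4620.
        Two-sided p = 2*Phi(z) = 0.644085.
Step 6: alpha = 0.1. fail to reject H0.

W+ = 32, W- = 23, W = min = 23, p = 0.644085, fail to reject H0.


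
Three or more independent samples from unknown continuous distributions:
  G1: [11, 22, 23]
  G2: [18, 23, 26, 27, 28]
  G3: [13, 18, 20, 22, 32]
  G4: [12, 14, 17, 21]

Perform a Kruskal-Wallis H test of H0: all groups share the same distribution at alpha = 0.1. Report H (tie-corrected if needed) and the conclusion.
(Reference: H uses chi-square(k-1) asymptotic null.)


Step 1: Combine all N = 17 observations and assign midranks.
sorted (value, group, rank): (11,G1,1), (12,G4,2), (13,G3,3), (14,G4,4), (17,G4,5), (18,G2,6.5), (18,G3,6.5), (20,G3,8), (21,G4,9), (22,G1,10.5), (22,G3,10.5), (23,G1,12.5), (23,G2,12.5), (26,G2,14), (27,G2,15), (28,G2,16), (32,G3,17)
Step 2: Sum ranks within each group.
R_1 = 24 (n_1 = 3)
R_2 = 64 (n_2 = 5)
R_3 = 45 (n_3 = 5)
R_4 = 20 (n_4 = 4)
Step 3: H = 12/(N(N+1)) * sum(R_i^2/n_i) - 3(N+1)
     = 12/(17*18) * (24^2/3 + 64^2/5 + 45^2/5 + 20^2/4) - 3*18
     = 0.039216 * 1516.2 - 54
     = 5.458824.
Step 4: Ties present; correction factor C = 1 - 18/(17^3 - 17) = 0.996324. Corrected H = 5.458824 / 0.996324 = 5.478967.
Step 5: Under H0, H ~ chi^2(3); p-value = 0.139902.
Step 6: alpha = 0.1. fail to reject H0.

H = 5.4790, df = 3, p = 0.139902, fail to reject H0.


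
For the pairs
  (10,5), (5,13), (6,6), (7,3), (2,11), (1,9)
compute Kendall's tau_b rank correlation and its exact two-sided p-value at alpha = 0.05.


Step 1: Enumerate the 15 unordered pairs (i,j) with i<j and classify each by sign(x_j-x_i) * sign(y_j-y_i).
  (1,2):dx=-5,dy=+8->D; (1,3):dx=-4,dy=+1->D; (1,4):dx=-3,dy=-2->C; (1,5):dx=-8,dy=+6->D
  (1,6):dx=-9,dy=+4->D; (2,3):dx=+1,dy=-7->D; (2,4):dx=+2,dy=-10->D; (2,5):dx=-3,dy=-2->C
  (2,6):dx=-4,dy=-4->C; (3,4):dx=+1,dy=-3->D; (3,5):dx=-4,dy=+5->D; (3,6):dx=-5,dy=+3->D
  (4,5):dx=-5,dy=+8->D; (4,6):dx=-6,dy=+6->D; (5,6):dx=-1,dy=-2->C
Step 2: C = 4, D = 11, total pairs = 15.
Step 3: tau = (C - D)/(n(n-1)/2) = (4 - 11)/15 = -0.466667.
Step 4: Exact two-sided p-value (enumerate n! = 720 permutations of y under H0): p = 0.272222.
Step 5: alpha = 0.05. fail to reject H0.

tau_b = -0.4667 (C=4, D=11), p = 0.272222, fail to reject H0.


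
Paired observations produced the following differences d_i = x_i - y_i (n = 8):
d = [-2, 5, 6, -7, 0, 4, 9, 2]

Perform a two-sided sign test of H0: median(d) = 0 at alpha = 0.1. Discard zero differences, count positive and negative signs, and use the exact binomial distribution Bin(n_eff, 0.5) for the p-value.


Step 1: Discard zero differences. Original n = 8; n_eff = number of nonzero differences = 7.
Nonzero differences (with sign): -2, +5, +6, -7, +4, +9, +2
Step 2: Count signs: positive = 5, negative = 2.
Step 3: Under H0: P(positive) = 0.5, so the number of positives S ~ Bin(7, 0.5).
Step 4: Two-sided exact p-value = sum of Bin(7,0.5) probabilities at or below the observed probability = 0.453125.
Step 5: alpha = 0.1. fail to reject H0.

n_eff = 7, pos = 5, neg = 2, p = 0.453125, fail to reject H0.
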